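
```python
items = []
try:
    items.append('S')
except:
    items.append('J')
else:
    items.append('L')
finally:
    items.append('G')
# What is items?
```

Step-by-step execution trace:
1. try: `items.append('S')` → items = ['S']. No exception raised.
2. `except` is skipped.
3. `else` runs: `items.append('L')` → items = ['S', 'L'].
4. `finally` always runs: `items.append('G')` → items = ['S', 'L', 'G'].
Result: ['S', 'L', 'G']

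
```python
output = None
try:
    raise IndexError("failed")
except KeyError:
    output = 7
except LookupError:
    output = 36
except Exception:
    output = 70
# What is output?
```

Step-by-step execution trace:
1. `raise IndexError(...)` raises IndexError.
2. `except KeyError` does not match (IndexError is not a subclass of KeyError); skipped.
3. `except LookupError` matches (IndexError is a subclass of LookupError) → output = 36.
4. `except Exception` is not reached.
Result: 36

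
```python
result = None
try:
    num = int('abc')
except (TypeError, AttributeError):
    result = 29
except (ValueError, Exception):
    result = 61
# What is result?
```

Step-by-step execution trace:
1. `num = int('abc')` raises ValueError.
2. `except (TypeError, AttributeError)` does not match ValueError; skipped.
3. `except (ValueError, Exception)` matches (ValueError is in the tuple) → result = 61.
Result: 61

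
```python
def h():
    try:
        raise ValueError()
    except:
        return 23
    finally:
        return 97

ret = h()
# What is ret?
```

Step-by-step execution trace:
1. `h()` enters try: `raise ValueError()` raises ValueError.
2. bare `except` matches → `return 23` sets pending return value 23.
3. Before returning, `finally: return 97` runs and overrides the pending return.
4. h() returns 97 → ret = 97.
Result: 97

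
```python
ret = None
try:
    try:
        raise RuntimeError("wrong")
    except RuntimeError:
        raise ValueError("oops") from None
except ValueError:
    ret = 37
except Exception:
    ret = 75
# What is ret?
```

Step-by-step execution trace:
1. Inner try raises RuntimeError; inner `except RuntimeError` catches it.
2. `raise ValueError(...) from None` raises ValueError (from None suppresses __context__, but the active exception is still ValueError).
3. Outer `except ValueError` matches → ret = 37.
4. `except Exception` is not reached.
Result: 37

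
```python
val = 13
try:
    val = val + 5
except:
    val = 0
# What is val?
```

Step-by-step execution trace:
1. val starts at 13.
2. try: `val = val + 5` → val = 18. No exception raised.
3. `except` is skipped.
Result: 18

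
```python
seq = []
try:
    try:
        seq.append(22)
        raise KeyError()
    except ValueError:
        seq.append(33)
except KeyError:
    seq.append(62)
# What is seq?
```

Step-by-step execution trace:
1. Inner try: `seq.append(22)` → seq = [22].
2. `raise KeyError()` raises KeyError.
3. Inner `except ValueError` does not match KeyError; exception propagates to outer try.
4. Outer `except KeyError` matches → `seq.append(62)` → seq = [22, 62].
Result: [22, 62]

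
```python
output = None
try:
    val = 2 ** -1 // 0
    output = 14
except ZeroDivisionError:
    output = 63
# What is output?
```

Step-by-step execution trace:
1. `val = 2 ** -1 // 0` raises ZeroDivisionError.
2. `output = 14` is not reached.
3. `except ZeroDivisionError` matches → output = 63.
Result: 63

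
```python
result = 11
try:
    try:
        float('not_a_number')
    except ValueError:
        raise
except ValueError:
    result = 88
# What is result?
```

Step-by-step execution trace:
1. Inner try: `float('not_a_number')` raises ValueError.
2. Inner `except ValueError` matches; bare `raise` re-raises the same ValueError.
3. Outer `except ValueError` matches → result = 88.
Result: 88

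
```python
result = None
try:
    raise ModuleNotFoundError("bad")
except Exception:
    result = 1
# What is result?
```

Step-by-step execution trace:
1. `raise ModuleNotFoundError(...)` raises ModuleNotFoundError.
2. `except Exception` matches (ModuleNotFoundError is a subclass of Exception) → result = 1.
Result: 1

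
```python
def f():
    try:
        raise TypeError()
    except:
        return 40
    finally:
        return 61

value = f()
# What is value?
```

Step-by-step execution trace:
1. `f()` enters try: `raise TypeError()` raises TypeError.
2. bare `except` matches → `return 40` sets pending return value 40.
3. Before returning, `finally: return 61` runs and overrides the pending return.
4. f() returns 61 → value = 61.
Result: 61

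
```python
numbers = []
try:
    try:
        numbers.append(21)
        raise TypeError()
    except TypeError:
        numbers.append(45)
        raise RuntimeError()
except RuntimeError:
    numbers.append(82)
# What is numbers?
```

Step-by-step execution trace:
1. Inner try: `numbers.append(21)` → numbers = [21].
2. `raise TypeError()` raises TypeError.
3. Inner `except TypeError` matches → `numbers.append(45)` → numbers = [21, 45].
4. `raise RuntimeError()` raises RuntimeError; propagates to outer try.
5. Outer `except RuntimeError` matches → `numbers.append(82)` → numbers = [21, 45, 82].
Result: [21, 45, 82]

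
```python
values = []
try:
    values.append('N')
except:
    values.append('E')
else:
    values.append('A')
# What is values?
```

Step-by-step execution trace:
1. try: `values.append('N')` → values = ['N']. No exception raised.
2. `except` is skipped.
3. `else` runs (try completed without exception): `values.append('A')` → values = ['N', 'A'].
Result: ['N', 'A']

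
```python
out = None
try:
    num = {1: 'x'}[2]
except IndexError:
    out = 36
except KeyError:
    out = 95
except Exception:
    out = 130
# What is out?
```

Step-by-step execution trace:
1. `num = {1: 'x'}[2]` raises KeyError.
2. `except IndexError` does not match KeyError; skipped.
3. `except KeyError` matches → out = 95.
4. Remaining except clauses are skipped.
Result: 95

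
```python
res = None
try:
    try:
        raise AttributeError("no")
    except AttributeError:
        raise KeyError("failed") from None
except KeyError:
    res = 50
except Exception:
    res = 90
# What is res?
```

Step-by-step execution trace:
1. Inner try raises AttributeError; inner `except AttributeError` catches it.
2. `raise KeyError(...) from None` raises KeyError (from None suppresses __context__, but the active exception is still KeyError).
3. Outer `except KeyError` matches → res = 50.
4. `except Exception` is not reached.
Result: 50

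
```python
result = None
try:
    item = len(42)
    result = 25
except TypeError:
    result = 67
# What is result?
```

Step-by-step execution trace:
1. `item = len(42)` raises TypeError.
2. `result = 25` is not reached.
3. `except TypeError` matches → result = 67.
Result: 67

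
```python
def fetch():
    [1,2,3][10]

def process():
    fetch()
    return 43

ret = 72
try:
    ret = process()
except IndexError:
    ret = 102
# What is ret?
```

Step-by-step execution trace:
1. ret starts at 72.
2. try: `process()` calls `fetch()`.
3. `fetch()` evaluates `[1,2,3][10]`, which raises IndexError; it propagates through process (uncaught).
4. `return 43` in process is not reached; the assignment to ret does not complete.
5. `except IndexError` matches → ret = 102.
Result: 102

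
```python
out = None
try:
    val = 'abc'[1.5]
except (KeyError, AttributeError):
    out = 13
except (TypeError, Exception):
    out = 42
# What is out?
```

Step-by-step execution trace:
1. `val = 'abc'[1.5]` raises TypeError.
2. `except (KeyError, AttributeError)` does not match TypeError; skipped.
3. `except (TypeError, Exception)` matches (TypeError is in the tuple) → out = 42.
Result: 42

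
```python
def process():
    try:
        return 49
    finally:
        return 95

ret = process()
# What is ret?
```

Step-by-step execution trace:
1. `process()` enters try: `return 49` sets pending return value 49.
2. Before returning, `finally: return 95` runs and overrides the pending return.
3. process() returns 95 → ret = 95.
Result: 95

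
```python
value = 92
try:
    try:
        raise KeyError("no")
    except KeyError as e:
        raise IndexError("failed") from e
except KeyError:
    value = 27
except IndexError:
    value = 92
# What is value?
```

Step-by-step execution trace:
1. Inner try raises KeyError; inner `except KeyError as e` catches it.
2. `raise IndexError(...) from e` raises IndexError (KeyError is attached as __cause__, but only IndexError is active).
3. Outer `except KeyError` does not match IndexError; skipped.
4. Outer `except IndexError` matches → value = 92.
Result: 92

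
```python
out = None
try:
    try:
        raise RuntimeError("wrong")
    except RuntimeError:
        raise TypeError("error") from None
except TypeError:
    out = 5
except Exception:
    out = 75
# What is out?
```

Step-by-step execution trace:
1. Inner try raises RuntimeError; inner `except RuntimeError` catches it.
2. `raise TypeError(...) from None` raises TypeError (from None suppresses __context__, but the active exception is still TypeError).
3. Outer `except TypeError` matches → out = 5.
4. `except Exception` is not reached.
Result: 5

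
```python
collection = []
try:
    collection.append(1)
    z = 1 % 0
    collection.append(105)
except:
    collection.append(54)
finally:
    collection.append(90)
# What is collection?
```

Step-by-step execution trace:
1. try: `collection.append(1)` → collection = [1].
2. `z = 1 % 0` raises ZeroDivisionError; `collection.append(105)` is not reached.
3. bare `except` matches → `collection.append(54)` → collection = [1, 54].
4. finally always runs: `collection.append(90)` → collection = [1, 54, 90].
Result: [1, 54, 90]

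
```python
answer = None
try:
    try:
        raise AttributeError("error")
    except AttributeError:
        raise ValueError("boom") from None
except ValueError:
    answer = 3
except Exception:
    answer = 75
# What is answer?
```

Step-by-step execution trace:
1. Inner try raises AttributeError; inner `except AttributeError` catches it.
2. `raise ValueError(...) from None` raises ValueError (from None suppresses __context__, but the active exception is still ValueError).
3. Outer `except ValueError` matches → answer = 3.
4. `except Exception` is not reached.
Result: 3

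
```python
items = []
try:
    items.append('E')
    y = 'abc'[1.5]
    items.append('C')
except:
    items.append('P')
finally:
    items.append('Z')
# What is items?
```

Step-by-step execution trace:
1. try: `items.append('E')` → items = ['E'].
2. `y = 'abc'[1.5]` raises TypeError; `items.append('C')` is not reached.
3. bare `except` matches → `items.append('P')` → items = ['E', 'P'].
4. finally always runs: `items.append('Z')` → items = ['E', 'P', 'Z'].
Result: ['E', 'P', 'Z']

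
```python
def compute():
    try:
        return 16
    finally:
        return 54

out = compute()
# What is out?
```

Step-by-step execution trace:
1. `compute()` enters try: `return 16` sets pending return value 16.
2. Before returning, `finally: return 54` runs and overrides the pending return.
3. compute() returns 54 → out = 54.
Result: 54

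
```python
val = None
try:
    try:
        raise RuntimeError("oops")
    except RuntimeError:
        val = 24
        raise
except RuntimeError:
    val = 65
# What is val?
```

Step-by-step execution trace:
1. Inner try: `raise RuntimeError("oops")` raises RuntimeError.
2. Inner `except RuntimeError` matches → val = 24.
3. bare `raise` re-raises the same RuntimeError.
4. Outer `except RuntimeError` matches → val = 65.
Result: 65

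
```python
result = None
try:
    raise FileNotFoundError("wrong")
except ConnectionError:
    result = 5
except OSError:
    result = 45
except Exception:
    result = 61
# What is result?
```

Step-by-step execution trace:
1. `raise FileNotFoundError(...)` raises FileNotFoundError.
2. `except ConnectionError` does not match (FileNotFoundError is not a subclass of ConnectionError); skipped.
3. `except OSError` matches (FileNotFoundError is a subclass of OSError) → result = 45.
4. `except Exception` is not reached.
Result: 45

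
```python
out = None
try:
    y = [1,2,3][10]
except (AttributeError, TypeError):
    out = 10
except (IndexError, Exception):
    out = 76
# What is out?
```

Step-by-step execution trace:
1. `y = [1,2,3][10]` raises IndexError.
2. `except (AttributeError, TypeError)` does not match IndexError; skipped.
3. `except (IndexError, Exception)` matches (IndexError is in the tuple) → out = 76.
Result: 76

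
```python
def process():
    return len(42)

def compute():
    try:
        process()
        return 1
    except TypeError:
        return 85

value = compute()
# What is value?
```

Step-by-step execution trace:
1. `compute()` calls `process()`.
2. `process()` evaluates `len(42)`, which raises TypeError; it propagates to the caller.
3. `return 1` is not reached.
4. `except TypeError` in compute matches → returns 85.
5. value = 85.
Result: 85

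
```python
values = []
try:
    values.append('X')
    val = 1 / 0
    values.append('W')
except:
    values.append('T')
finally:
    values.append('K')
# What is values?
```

Step-by-step execution trace:
1. try: `values.append('X')` → values = ['X'].
2. `val = 1 / 0` raises ZeroDivisionError; `values.append('W')` is not reached.
3. bare `except` matches → `values.append('T')` → values = ['X', 'T'].
4. finally always runs: `values.append('K')` → values = ['X', 'T', 'K'].
Result: ['X', 'T', 'K']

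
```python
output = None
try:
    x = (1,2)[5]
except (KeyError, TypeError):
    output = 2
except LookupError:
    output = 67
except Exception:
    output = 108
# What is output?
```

Step-by-step execution trace:
1. `x = (1,2)[5]` raises IndexError.
2. `except (KeyError, TypeError)` does not match IndexError; skipped.
3. `except LookupError` matches (IndexError is a subclass of LookupError) → output = 67.
4. `except Exception` is not reached.
Result: 67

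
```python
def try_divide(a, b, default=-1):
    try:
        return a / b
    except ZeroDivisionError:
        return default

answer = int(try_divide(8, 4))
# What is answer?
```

Step-by-step execution trace:
1. `try_divide(8, 4)` enters try: `return 8 / 4` → returns 2.0. No exception raised.
2. `except ZeroDivisionError` is skipped.
3. `int(2.0)` → 2 → answer = 2.
Result: 2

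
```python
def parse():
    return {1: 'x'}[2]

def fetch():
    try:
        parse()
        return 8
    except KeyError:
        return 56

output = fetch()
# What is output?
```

Step-by-step execution trace:
1. `fetch()` calls `parse()`.
2. `parse()` evaluates `{1: 'x'}[2]`, which raises KeyError; it propagates to the caller.
3. `return 8` is not reached.
4. `except KeyError` in fetch matches → returns 56.
5. output = 56.
Result: 56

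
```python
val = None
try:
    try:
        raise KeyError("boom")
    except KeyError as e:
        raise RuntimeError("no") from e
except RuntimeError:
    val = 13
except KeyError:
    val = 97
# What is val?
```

Step-by-step execution trace:
1. Inner try raises KeyError; inner `except KeyError as e` catches it.
2. `raise RuntimeError(...) from e` raises RuntimeError (KeyError is attached as __cause__, but only RuntimeError is active).
3. Outer `except RuntimeError` matches → val = 13.
4. `except KeyError` is not reached.
Result: 13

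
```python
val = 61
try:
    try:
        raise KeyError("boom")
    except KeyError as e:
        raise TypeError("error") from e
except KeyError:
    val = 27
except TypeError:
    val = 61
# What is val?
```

Step-by-step execution trace:
1. Inner try raises KeyError; inner `except KeyError as e` catches it.
2. `raise TypeError(...) from e` raises TypeError (KeyError is attached as __cause__, but only TypeError is active).
3. Outer `except KeyError` does not match TypeError; skipped.
4. Outer `except TypeError` matches → val = 61.
Result: 61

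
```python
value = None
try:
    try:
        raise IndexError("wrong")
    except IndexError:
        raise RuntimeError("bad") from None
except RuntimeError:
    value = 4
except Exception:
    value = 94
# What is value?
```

Step-by-step execution trace:
1. Inner try raises IndexError; inner `except IndexError` catches it.
2. `raise RuntimeError(...) from None` raises RuntimeError (from None suppresses __context__, but the active exception is still RuntimeError).
3. Outer `except RuntimeError` matches → value = 4.
4. `except Exception` is not reached.
Result: 4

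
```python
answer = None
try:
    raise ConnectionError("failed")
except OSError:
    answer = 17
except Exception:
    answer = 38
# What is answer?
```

Step-by-step execution trace:
1. `raise ConnectionError(...)` raises ConnectionError.
2. `except OSError` matches (ConnectionError is a subclass of OSError) → answer = 17.
3. `except Exception` is not reached.
Result: 17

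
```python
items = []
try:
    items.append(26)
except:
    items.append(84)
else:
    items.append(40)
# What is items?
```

Step-by-step execution trace:
1. try: `items.append(26)` → items = [26]. No exception raised.
2. `except` is skipped.
3. `else` runs (try completed without exception): `items.append(40)` → items = [26, 40].
Result: [26, 40]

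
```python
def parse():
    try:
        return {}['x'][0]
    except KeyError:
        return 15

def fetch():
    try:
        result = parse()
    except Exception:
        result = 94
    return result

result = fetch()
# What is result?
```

Step-by-step execution trace:
1. `fetch()` calls `parse()`.
2. In parse: `{}['x'][0]` raises KeyError; `except KeyError` catches it → returns 15.
3. In fetch: `result = parse()` → result = 15. No exception reaches fetch.
4. `except Exception` is skipped; fetch returns 15.
5. result = 15.
Result: 15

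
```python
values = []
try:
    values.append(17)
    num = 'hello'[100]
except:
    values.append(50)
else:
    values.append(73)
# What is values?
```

Step-by-step execution trace:
1. try: `values.append(17)` → values = [17].
2. `num = 'hello'[100]` raises IndexError.
3. bare `except` matches → `values.append(50)` → values = [17, 50].
4. `else` is skipped (an exception was raised).
Result: [17, 50]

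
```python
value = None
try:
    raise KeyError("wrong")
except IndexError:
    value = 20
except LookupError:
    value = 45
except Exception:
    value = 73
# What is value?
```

Step-by-step execution trace:
1. `raise KeyError(...)` raises KeyError.
2. `except IndexError` does not match (KeyError is not a subclass of IndexError); skipped.
3. `except LookupError` matches (KeyError is a subclass of LookupError) → value = 45.
4. `except Exception` is not reached.
Result: 45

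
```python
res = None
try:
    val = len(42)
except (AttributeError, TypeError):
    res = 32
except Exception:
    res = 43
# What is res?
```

Step-by-step execution trace:
1. `val = len(42)` raises TypeError.
2. `except (AttributeError, TypeError)` matches (TypeError is in the tuple) → res = 32.
3. `except Exception` is not reached.
Result: 32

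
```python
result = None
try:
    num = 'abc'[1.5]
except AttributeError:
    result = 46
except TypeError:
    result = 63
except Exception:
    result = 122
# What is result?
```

Step-by-step execution trace:
1. `num = 'abc'[1.5]` raises TypeError.
2. `except AttributeError` does not match TypeError; skipped.
3. `except TypeError` matches → result = 63.
4. Remaining except clauses are skipped.
Result: 63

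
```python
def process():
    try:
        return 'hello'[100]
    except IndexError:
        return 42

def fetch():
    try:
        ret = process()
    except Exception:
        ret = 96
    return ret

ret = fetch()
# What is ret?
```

Step-by-step execution trace:
1. `fetch()` calls `process()`.
2. In process: `'hello'[100]` raises IndexError; `except IndexError` catches it → returns 42.
3. In fetch: `ret = process()` → ret = 42. No exception reaches fetch.
4. `except Exception` is skipped; fetch returns 42.
5. ret = 42.
Result: 42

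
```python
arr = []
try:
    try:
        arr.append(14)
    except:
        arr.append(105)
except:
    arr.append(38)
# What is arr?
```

Step-by-step execution trace:
1. Inner try: `arr.append(14)` → arr = [14]. No exception raised.
2. Inner `except` is skipped.
3. Inner try completes normally; outer `except` is skipped.
Result: [14]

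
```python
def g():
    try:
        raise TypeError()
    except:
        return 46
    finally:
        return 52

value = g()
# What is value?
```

Step-by-step execution trace:
1. `g()` enters try: `raise TypeError()` raises TypeError.
2. bare `except` matches → `return 46` sets pending return value 46.
3. Before returning, `finally: return 52` runs and overrides the pending return.
4. g() returns 52 → value = 52.
Result: 52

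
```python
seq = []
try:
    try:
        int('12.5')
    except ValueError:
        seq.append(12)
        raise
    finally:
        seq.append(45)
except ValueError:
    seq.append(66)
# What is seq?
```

Step-by-step execution trace:
1. Inner try: `int('12.5')` raises ValueError.
2. Inner `except ValueError` matches → `seq.append(12)` → seq = [12].
3. bare `raise` re-raises ValueError.
4. Inner `finally` runs during unwinding: `seq.append(45)` → seq = [12, 45].
5. Outer `except ValueError` matches → `seq.append(66)` → seq = [12, 45, 66].
Result: [12, 45, 66]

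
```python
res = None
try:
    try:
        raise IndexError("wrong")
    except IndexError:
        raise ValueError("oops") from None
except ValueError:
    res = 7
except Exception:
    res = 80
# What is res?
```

Step-by-step execution trace:
1. Inner try raises IndexError; inner `except IndexError` catches it.
2. `raise ValueError(...) from None` raises ValueError (from None suppresses __context__, but the active exception is still ValueError).
3. Outer `except ValueError` matches → res = 7.
4. `except Exception` is not reached.
Result: 7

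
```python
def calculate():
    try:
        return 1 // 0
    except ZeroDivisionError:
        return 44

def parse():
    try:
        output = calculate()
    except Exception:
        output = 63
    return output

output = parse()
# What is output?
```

Step-by-step execution trace:
1. `parse()` calls `calculate()`.
2. In calculate: `1 // 0` raises ZeroDivisionError; `except ZeroDivisionError` catches it → returns 44.
3. In parse: `output = calculate()` → output = 44. No exception reaches parse.
4. `except Exception` is skipped; parse returns 44.
5. output = 44.
Result: 44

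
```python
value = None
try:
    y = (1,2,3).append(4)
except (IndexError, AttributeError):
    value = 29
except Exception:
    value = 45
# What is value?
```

Step-by-step execution trace:
1. `y = (1,2,3).append(4)` raises AttributeError.
2. `except (IndexError, AttributeError)` matches (AttributeError is in the tuple) → value = 29.
3. `except Exception` is not reached.
Result: 29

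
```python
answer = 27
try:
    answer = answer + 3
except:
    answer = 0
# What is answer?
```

Step-by-step execution trace:
1. answer starts at 27.
2. try: `answer = answer + 3` → answer = 30. No exception raised.
3. `except` is skipped.
Result: 30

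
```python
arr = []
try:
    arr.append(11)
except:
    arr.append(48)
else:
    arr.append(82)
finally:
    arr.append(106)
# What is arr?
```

Step-by-step execution trace:
1. try: `arr.append(11)` → arr = [11]. No exception raised.
2. `except` is skipped.
3. `else` runs: `arr.append(82)` → arr = [11, 82].
4. `finally` always runs: `arr.append(106)` → arr = [11, 82, 106].
Result: [11, 82, 106]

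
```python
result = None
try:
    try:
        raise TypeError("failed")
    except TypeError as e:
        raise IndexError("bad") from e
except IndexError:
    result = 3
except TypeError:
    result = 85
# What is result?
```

Step-by-step execution trace:
1. Inner try raises TypeError; inner `except TypeError as e` catches it.
2. `raise IndexError(...) from e` raises IndexError (TypeError is attached as __cause__, but only IndexError is active).
3. Outer `except IndexError` matches → result = 3.
4. `except TypeError` is not reached.
Result: 3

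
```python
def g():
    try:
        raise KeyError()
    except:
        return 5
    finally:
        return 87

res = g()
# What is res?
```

Step-by-step execution trace:
1. `g()` enters try: `raise KeyError()` raises KeyError.
2. bare `except` matches → `return 5` sets pending return value 5.
3. Before returning, `finally: return 87` runs and overrides the pending return.
4. g() returns 87 → res = 87.
Result: 87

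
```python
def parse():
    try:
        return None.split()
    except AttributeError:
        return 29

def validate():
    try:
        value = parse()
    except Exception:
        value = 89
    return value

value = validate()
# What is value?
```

Step-by-step execution trace:
1. `validate()` calls `parse()`.
2. In parse: `None.split()` raises AttributeError; `except AttributeError` catches it → returns 29.
3. In validate: `value = parse()` → value = 29. No exception reaches validate.
4. `except Exception` is skipped; validate returns 29.
5. value = 29.
Result: 29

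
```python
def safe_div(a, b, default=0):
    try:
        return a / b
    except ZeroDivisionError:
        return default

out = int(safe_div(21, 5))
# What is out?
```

Step-by-step execution trace:
1. `safe_div(21, 5)` enters try: `return 21 / 5` → returns 4.2. No exception raised.
2. `except ZeroDivisionError` is skipped.
3. `int(4.2)` → 4 → out = 4.
Result: 4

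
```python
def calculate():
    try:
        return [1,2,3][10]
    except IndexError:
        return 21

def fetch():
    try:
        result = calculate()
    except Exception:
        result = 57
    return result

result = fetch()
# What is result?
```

Step-by-step execution trace:
1. `fetch()` calls `calculate()`.
2. In calculate: `[1,2,3][10]` raises IndexError; `except IndexError` catches it → returns 21.
3. In fetch: `result = calculate()` → result = 21. No exception reaches fetch.
4. `except Exception` is skipped; fetch returns 21.
5. result = 21.
Result: 21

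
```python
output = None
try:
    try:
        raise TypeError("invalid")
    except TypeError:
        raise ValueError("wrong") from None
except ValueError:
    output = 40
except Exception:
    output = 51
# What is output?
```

Step-by-step execution trace:
1. Inner try raises TypeError; inner `except TypeError` catches it.
2. `raise ValueError(...) from None` raises ValueError (from None suppresses __context__, but the active exception is still ValueError).
3. Outer `except ValueError` matches → output = 40.
4. `except Exception` is not reached.
Result: 40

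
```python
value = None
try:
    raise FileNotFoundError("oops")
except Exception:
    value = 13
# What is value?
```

Step-by-step execution trace:
1. `raise FileNotFoundError(...)` raises FileNotFoundError.
2. `except Exception` matches (FileNotFoundError is a subclass of Exception) → value = 13.
Result: 13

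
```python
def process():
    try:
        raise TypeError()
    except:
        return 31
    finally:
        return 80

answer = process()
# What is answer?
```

Step-by-step execution trace:
1. `process()` enters try: `raise TypeError()` raises TypeError.
2. bare `except` matches → `return 31` sets pending return value 31.
3. Before returning, `finally: return 80` runs and overrides the pending return.
4. process() returns 80 → answer = 80.
Result: 80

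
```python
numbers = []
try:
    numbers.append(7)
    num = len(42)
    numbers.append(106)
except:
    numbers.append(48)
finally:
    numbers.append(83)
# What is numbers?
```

Step-by-step execution trace:
1. try: `numbers.append(7)` → numbers = [7].
2. `num = len(42)` raises TypeError; `numbers.append(106)` is not reached.
3. bare `except` matches → `numbers.append(48)` → numbers = [7, 48].
4. finally always runs: `numbers.append(83)` → numbers = [7, 48, 83].
Result: [7, 48, 83]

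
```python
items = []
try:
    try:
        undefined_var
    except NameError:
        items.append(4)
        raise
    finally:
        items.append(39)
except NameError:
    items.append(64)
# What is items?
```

Step-by-step execution trace:
1. Inner try: `undefined_var` raises NameError.
2. Inner `except NameError` matches → `items.append(4)` → items = [4].
3. bare `raise` re-raises NameError.
4. Inner `finally` runs during unwinding: `items.append(39)` → items = [4, 39].
5. Outer `except NameError` matches → `items.append(64)` → items = [4, 39, 64].
Result: [4, 39, 64]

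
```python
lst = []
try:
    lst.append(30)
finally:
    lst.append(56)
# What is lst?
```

Step-by-step execution trace:
1. try: `lst.append(30)` → lst = [30].
2. The try body completes without raising.
3. finally always runs: `lst.append(56)` → lst = [30, 56].
Result: [30, 56]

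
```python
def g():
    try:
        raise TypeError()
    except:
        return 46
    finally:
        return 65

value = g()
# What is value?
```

Step-by-step execution trace:
1. `g()` enters try: `raise TypeError()` raises TypeError.
2. bare `except` matches → `return 46` sets pending return value 46.
3. Before returning, `finally: return 65` runs and overrides the pending return.
4. g() returns 65 → value = 65.
Result: 65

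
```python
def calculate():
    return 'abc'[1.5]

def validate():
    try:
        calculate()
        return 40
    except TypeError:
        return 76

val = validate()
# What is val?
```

Step-by-step execution trace:
1. `validate()` calls `calculate()`.
2. `calculate()` evaluates `'abc'[1.5]`, which raises TypeError; it propagates to the caller.
3. `return 40` is not reached.
4. `except TypeError` in validate matches → returns 76.
5. val = 76.
Result: 76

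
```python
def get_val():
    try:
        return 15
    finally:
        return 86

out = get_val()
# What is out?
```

Step-by-step execution trace:
1. `get_val()` enters try: `return 15` sets pending return value 15.
2. Before returning, `finally: return 86` runs and overrides the pending return.
3. get_val() returns 86 → out = 86.
Result: 86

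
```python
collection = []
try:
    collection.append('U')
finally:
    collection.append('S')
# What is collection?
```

Step-by-step execution trace:
1. try: `collection.append('U')` → collection = ['U'].
2. The try body completes without raising.
3. finally always runs: `collection.append('S')` → collection = ['U', 'S'].
Result: ['U', 'S']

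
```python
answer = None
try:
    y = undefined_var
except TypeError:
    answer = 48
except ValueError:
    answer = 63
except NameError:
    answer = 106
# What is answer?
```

Step-by-step execution trace:
1. `y = undefined_var` raises NameError.
2. `except TypeError` does not match NameError; skipped.
3. `except ValueError` does not match NameError; skipped.
4. `except NameError` matches → answer = 106.
Result: 106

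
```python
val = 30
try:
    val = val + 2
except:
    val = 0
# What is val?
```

Step-by-step execution trace:
1. val starts at 30.
2. try: `val = val + 2` → val = 32. No exception raised.
3. `except` is skipped.
Result: 32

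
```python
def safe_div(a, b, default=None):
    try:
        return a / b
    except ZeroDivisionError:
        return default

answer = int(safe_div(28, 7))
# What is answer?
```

Step-by-step execution trace:
1. `safe_div(28, 7)` enters try: `return 28 / 7` → returns 4.0. No exception raised.
2. `except ZeroDivisionError` is skipped.
3. `int(4.0)` → 4 → answer = 4.
Result: 4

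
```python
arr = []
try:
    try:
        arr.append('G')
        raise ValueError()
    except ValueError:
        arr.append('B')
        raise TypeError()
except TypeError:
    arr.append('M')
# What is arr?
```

Step-by-step execution trace:
1. Inner try: `arr.append('G')` → arr = ['G'].
2. `raise ValueError()` raises ValueError.
3. Inner `except ValueError` matches → `arr.append('B')` → arr = ['G', 'B'].
4. `raise TypeError()` raises TypeError; propagates to outer try.
5. Outer `except TypeError` matches → `arr.append('M')` → arr = ['G', 'B', 'M'].
Result: ['G', 'B', 'M']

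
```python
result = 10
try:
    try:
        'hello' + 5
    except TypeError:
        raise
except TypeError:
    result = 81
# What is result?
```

Step-by-step execution trace:
1. Inner try: `'hello' + 5` raises TypeError.
2. Inner `except TypeError` matches; bare `raise` re-raises the same TypeError.
3. Outer `except TypeError` matches → result = 81.
Result: 81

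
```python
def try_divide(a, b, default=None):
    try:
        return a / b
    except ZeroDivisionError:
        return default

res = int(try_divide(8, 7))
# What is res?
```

Step-by-step execution trace:
1. `try_divide(8, 7)` enters try: `return 8 / 7` → returns 1.1428571428571428. No exception raised.
2. `except ZeroDivisionError` is skipped.
3. `int(1.1428571428571428)` → 1 → res = 1.
Result: 1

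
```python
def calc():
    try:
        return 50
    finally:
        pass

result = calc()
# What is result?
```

Step-by-step execution trace:
1. `calc()` enters try: `return 50` sets pending return value 50.
2. Before returning, `finally: pass` runs (no effect).
3. calc() returns 50 → result = 50.
Result: 50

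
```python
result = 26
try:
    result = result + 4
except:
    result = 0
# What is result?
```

Step-by-step execution trace:
1. result starts at 26.
2. try: `result = result + 4` → result = 30. No exception raised.
3. `except` is skipped.
Result: 30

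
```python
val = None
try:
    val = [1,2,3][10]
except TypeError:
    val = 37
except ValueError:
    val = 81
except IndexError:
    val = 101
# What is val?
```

Step-by-step execution trace:
1. `val = [1,2,3][10]` raises IndexError.
2. `except TypeError` does not match IndexError; skipped.
3. `except ValueError` does not match IndexError; skipped.
4. `except IndexError` matches → val = 101.
Result: 101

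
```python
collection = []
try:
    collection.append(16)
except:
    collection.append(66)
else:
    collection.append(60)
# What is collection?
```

Step-by-step execution trace:
1. try: `collection.append(16)` → collection = [16]. No exception raised.
2. `except` is skipped.
3. `else` runs (try completed without exception): `collection.append(60)` → collection = [16, 60].
Result: [16, 60]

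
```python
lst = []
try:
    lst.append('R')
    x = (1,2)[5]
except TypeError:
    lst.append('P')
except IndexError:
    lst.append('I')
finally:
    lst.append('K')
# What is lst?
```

Step-by-step execution trace:
1. try: `lst.append('R')` → lst = ['R'].
2. `x = (1,2)[5]` raises IndexError.
3. `except TypeError` does not match IndexError; skipped.
4. `except IndexError` matches → `lst.append('I')` → lst = ['R', 'I'].
5. finally always runs: `lst.append('K')` → lst = ['R', 'I', 'K'].
Result: ['R', 'I', 'K']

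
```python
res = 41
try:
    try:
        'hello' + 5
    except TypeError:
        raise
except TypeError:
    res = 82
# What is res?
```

Step-by-step execution trace:
1. Inner try: `'hello' + 5` raises TypeError.
2. Inner `except TypeError` matches; bare `raise` re-raises the same TypeError.
3. Outer `except TypeError` matches → res = 82.
Result: 82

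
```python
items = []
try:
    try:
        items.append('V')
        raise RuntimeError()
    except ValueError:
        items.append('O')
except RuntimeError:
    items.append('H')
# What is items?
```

Step-by-step execution trace:
1. Inner try: `items.append('V')` → items = ['V'].
2. `raise RuntimeError()` raises RuntimeError.
3. Inner `except ValueError` does not match RuntimeError; exception propagates to outer try.
4. Outer `except RuntimeError` matches → `items.append('H')` → items = ['V', 'H'].
Result: ['V', 'H']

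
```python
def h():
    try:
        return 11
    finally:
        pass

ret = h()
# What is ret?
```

Step-by-step execution trace:
1. `h()` enters try: `return 11` sets pending return value 11.
2. Before returning, `finally: pass` runs (no effect).
3. h() returns 11 → ret = 11.
Result: 11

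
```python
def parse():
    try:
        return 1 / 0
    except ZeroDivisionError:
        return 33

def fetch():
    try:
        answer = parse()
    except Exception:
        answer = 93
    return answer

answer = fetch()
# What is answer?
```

Step-by-step execution trace:
1. `fetch()` calls `parse()`.
2. In parse: `1 / 0` raises ZeroDivisionError; `except ZeroDivisionError` catches it → returns 33.
3. In fetch: `answer = parse()` → answer = 33. No exception reaches fetch.
4. `except Exception` is skipped; fetch returns 33.
5. answer = 33.
Result: 33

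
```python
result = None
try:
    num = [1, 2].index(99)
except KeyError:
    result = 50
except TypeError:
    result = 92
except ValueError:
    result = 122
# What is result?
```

Step-by-step execution trace:
1. `num = [1, 2].index(99)` raises ValueError.
2. `except KeyError` does not match ValueError; skipped.
3. `except TypeError` does not match ValueError; skipped.
4. `except ValueError` matches → result = 122.
Result: 122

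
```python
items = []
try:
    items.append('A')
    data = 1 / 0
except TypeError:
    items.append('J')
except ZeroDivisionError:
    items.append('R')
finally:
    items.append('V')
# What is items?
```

Step-by-step execution trace:
1. try: `items.append('A')` → items = ['A'].
2. `data = 1 / 0` raises ZeroDivisionError.
3. `except TypeError` does not match ZeroDivisionError; skipped.
4. `except ZeroDivisionError` matches → `items.append('R')` → items = ['A', 'R'].
5. finally always runs: `items.append('V')` → items = ['A', 'R', 'V'].
Result: ['A', 'R', 'V']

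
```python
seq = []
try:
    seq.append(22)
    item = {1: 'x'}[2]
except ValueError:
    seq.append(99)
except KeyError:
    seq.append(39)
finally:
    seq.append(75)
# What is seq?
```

Step-by-step execution trace:
1. try: `seq.append(22)` → seq = [22].
2. `item = {1: 'x'}[2]` raises KeyError.
3. `except ValueError` does not match KeyError; skipped.
4. `except KeyError` matches → `seq.append(39)` → seq = [22, 39].
5. finally always runs: `seq.append(75)` → seq = [22, 39, 75].
Result: [22, 39, 75]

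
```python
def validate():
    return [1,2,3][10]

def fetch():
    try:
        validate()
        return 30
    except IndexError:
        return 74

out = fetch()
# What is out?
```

Step-by-step execution trace:
1. `fetch()` calls `validate()`.
2. `validate()` evaluates `[1,2,3][10]`, which raises IndexError; it propagates to the caller.
3. `return 30` is not reached.
4. `except IndexError` in fetch matches → returns 74.
5. out = 74.
Result: 74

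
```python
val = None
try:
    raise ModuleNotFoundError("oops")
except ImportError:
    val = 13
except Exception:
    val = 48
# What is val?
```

Step-by-step execution trace:
1. `raise ModuleNotFoundError(...)` raises ModuleNotFoundError.
2. `except ImportError` matches (ModuleNotFoundError is a subclass of ImportError) → val = 13.
3. `except Exception` is not reached.
Result: 13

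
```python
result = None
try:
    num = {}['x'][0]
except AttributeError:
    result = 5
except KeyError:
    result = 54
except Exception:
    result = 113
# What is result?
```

Step-by-step execution trace:
1. `num = {}['x'][0]` raises KeyError.
2. `except AttributeError` does not match KeyError; skipped.
3. `except KeyError` matches → result = 54.
4. Remaining except clauses are skipped.
Result: 54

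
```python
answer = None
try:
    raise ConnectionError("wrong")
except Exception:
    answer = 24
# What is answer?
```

Step-by-step execution trace:
1. `raise ConnectionError(...)` raises ConnectionError.
2. `except Exception` matches (ConnectionError is a subclass of Exception) → answer = 24.
Result: 24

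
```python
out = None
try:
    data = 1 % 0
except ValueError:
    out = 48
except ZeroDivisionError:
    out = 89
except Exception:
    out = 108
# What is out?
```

Step-by-step execution trace:
1. `data = 1 % 0` raises ZeroDivisionError.
2. `except ValueError` does not match ZeroDivisionError; skipped.
3. `except ZeroDivisionError` matches → out = 89.
4. Remaining except clauses are skipped.
Result: 89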